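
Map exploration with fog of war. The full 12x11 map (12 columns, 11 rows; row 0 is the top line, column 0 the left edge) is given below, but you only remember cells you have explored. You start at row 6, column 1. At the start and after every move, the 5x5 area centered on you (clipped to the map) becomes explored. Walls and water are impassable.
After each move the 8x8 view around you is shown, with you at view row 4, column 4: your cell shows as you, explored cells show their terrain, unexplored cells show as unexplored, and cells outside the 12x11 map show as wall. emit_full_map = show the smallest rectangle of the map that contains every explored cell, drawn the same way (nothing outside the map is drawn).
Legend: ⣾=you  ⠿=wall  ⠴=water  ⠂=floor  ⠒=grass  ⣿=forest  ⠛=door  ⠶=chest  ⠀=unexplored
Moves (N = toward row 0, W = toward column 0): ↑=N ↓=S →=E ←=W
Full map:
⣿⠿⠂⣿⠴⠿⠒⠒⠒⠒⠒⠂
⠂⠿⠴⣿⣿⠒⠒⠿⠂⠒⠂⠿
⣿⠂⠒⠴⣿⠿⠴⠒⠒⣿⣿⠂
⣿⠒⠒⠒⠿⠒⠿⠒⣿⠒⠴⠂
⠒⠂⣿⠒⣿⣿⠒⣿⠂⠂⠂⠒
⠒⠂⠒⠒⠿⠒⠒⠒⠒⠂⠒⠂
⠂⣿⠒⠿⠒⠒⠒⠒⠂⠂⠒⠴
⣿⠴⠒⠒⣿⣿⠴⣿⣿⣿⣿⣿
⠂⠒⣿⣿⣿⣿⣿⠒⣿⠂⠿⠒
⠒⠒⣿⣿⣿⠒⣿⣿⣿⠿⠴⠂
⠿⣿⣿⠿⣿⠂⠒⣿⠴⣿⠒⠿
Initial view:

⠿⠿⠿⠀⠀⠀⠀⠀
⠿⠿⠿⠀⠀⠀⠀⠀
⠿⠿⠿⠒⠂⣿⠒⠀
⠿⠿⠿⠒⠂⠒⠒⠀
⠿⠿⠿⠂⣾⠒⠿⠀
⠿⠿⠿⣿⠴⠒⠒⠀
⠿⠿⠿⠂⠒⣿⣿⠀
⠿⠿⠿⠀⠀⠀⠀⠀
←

⠿⠿⠿⠿⠀⠀⠀⠀
⠿⠿⠿⠿⠀⠀⠀⠀
⠿⠿⠿⠿⠒⠂⣿⠒
⠿⠿⠿⠿⠒⠂⠒⠒
⠿⠿⠿⠿⣾⣿⠒⠿
⠿⠿⠿⠿⣿⠴⠒⠒
⠿⠿⠿⠿⠂⠒⣿⣿
⠿⠿⠿⠿⠀⠀⠀⠀

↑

⠿⠿⠿⠿⠀⠀⠀⠀
⠿⠿⠿⠿⠀⠀⠀⠀
⠿⠿⠿⠿⣿⠒⠒⠀
⠿⠿⠿⠿⠒⠂⣿⠒
⠿⠿⠿⠿⣾⠂⠒⠒
⠿⠿⠿⠿⠂⣿⠒⠿
⠿⠿⠿⠿⣿⠴⠒⠒
⠿⠿⠿⠿⠂⠒⣿⣿

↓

⠿⠿⠿⠿⠀⠀⠀⠀
⠿⠿⠿⠿⣿⠒⠒⠀
⠿⠿⠿⠿⠒⠂⣿⠒
⠿⠿⠿⠿⠒⠂⠒⠒
⠿⠿⠿⠿⣾⣿⠒⠿
⠿⠿⠿⠿⣿⠴⠒⠒
⠿⠿⠿⠿⠂⠒⣿⣿
⠿⠿⠿⠿⠀⠀⠀⠀

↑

⠿⠿⠿⠿⠀⠀⠀⠀
⠿⠿⠿⠿⠀⠀⠀⠀
⠿⠿⠿⠿⣿⠒⠒⠀
⠿⠿⠿⠿⠒⠂⣿⠒
⠿⠿⠿⠿⣾⠂⠒⠒
⠿⠿⠿⠿⠂⣿⠒⠿
⠿⠿⠿⠿⣿⠴⠒⠒
⠿⠿⠿⠿⠂⠒⣿⣿

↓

⠿⠿⠿⠿⠀⠀⠀⠀
⠿⠿⠿⠿⣿⠒⠒⠀
⠿⠿⠿⠿⠒⠂⣿⠒
⠿⠿⠿⠿⠒⠂⠒⠒
⠿⠿⠿⠿⣾⣿⠒⠿
⠿⠿⠿⠿⣿⠴⠒⠒
⠿⠿⠿⠿⠂⠒⣿⣿
⠿⠿⠿⠿⠀⠀⠀⠀


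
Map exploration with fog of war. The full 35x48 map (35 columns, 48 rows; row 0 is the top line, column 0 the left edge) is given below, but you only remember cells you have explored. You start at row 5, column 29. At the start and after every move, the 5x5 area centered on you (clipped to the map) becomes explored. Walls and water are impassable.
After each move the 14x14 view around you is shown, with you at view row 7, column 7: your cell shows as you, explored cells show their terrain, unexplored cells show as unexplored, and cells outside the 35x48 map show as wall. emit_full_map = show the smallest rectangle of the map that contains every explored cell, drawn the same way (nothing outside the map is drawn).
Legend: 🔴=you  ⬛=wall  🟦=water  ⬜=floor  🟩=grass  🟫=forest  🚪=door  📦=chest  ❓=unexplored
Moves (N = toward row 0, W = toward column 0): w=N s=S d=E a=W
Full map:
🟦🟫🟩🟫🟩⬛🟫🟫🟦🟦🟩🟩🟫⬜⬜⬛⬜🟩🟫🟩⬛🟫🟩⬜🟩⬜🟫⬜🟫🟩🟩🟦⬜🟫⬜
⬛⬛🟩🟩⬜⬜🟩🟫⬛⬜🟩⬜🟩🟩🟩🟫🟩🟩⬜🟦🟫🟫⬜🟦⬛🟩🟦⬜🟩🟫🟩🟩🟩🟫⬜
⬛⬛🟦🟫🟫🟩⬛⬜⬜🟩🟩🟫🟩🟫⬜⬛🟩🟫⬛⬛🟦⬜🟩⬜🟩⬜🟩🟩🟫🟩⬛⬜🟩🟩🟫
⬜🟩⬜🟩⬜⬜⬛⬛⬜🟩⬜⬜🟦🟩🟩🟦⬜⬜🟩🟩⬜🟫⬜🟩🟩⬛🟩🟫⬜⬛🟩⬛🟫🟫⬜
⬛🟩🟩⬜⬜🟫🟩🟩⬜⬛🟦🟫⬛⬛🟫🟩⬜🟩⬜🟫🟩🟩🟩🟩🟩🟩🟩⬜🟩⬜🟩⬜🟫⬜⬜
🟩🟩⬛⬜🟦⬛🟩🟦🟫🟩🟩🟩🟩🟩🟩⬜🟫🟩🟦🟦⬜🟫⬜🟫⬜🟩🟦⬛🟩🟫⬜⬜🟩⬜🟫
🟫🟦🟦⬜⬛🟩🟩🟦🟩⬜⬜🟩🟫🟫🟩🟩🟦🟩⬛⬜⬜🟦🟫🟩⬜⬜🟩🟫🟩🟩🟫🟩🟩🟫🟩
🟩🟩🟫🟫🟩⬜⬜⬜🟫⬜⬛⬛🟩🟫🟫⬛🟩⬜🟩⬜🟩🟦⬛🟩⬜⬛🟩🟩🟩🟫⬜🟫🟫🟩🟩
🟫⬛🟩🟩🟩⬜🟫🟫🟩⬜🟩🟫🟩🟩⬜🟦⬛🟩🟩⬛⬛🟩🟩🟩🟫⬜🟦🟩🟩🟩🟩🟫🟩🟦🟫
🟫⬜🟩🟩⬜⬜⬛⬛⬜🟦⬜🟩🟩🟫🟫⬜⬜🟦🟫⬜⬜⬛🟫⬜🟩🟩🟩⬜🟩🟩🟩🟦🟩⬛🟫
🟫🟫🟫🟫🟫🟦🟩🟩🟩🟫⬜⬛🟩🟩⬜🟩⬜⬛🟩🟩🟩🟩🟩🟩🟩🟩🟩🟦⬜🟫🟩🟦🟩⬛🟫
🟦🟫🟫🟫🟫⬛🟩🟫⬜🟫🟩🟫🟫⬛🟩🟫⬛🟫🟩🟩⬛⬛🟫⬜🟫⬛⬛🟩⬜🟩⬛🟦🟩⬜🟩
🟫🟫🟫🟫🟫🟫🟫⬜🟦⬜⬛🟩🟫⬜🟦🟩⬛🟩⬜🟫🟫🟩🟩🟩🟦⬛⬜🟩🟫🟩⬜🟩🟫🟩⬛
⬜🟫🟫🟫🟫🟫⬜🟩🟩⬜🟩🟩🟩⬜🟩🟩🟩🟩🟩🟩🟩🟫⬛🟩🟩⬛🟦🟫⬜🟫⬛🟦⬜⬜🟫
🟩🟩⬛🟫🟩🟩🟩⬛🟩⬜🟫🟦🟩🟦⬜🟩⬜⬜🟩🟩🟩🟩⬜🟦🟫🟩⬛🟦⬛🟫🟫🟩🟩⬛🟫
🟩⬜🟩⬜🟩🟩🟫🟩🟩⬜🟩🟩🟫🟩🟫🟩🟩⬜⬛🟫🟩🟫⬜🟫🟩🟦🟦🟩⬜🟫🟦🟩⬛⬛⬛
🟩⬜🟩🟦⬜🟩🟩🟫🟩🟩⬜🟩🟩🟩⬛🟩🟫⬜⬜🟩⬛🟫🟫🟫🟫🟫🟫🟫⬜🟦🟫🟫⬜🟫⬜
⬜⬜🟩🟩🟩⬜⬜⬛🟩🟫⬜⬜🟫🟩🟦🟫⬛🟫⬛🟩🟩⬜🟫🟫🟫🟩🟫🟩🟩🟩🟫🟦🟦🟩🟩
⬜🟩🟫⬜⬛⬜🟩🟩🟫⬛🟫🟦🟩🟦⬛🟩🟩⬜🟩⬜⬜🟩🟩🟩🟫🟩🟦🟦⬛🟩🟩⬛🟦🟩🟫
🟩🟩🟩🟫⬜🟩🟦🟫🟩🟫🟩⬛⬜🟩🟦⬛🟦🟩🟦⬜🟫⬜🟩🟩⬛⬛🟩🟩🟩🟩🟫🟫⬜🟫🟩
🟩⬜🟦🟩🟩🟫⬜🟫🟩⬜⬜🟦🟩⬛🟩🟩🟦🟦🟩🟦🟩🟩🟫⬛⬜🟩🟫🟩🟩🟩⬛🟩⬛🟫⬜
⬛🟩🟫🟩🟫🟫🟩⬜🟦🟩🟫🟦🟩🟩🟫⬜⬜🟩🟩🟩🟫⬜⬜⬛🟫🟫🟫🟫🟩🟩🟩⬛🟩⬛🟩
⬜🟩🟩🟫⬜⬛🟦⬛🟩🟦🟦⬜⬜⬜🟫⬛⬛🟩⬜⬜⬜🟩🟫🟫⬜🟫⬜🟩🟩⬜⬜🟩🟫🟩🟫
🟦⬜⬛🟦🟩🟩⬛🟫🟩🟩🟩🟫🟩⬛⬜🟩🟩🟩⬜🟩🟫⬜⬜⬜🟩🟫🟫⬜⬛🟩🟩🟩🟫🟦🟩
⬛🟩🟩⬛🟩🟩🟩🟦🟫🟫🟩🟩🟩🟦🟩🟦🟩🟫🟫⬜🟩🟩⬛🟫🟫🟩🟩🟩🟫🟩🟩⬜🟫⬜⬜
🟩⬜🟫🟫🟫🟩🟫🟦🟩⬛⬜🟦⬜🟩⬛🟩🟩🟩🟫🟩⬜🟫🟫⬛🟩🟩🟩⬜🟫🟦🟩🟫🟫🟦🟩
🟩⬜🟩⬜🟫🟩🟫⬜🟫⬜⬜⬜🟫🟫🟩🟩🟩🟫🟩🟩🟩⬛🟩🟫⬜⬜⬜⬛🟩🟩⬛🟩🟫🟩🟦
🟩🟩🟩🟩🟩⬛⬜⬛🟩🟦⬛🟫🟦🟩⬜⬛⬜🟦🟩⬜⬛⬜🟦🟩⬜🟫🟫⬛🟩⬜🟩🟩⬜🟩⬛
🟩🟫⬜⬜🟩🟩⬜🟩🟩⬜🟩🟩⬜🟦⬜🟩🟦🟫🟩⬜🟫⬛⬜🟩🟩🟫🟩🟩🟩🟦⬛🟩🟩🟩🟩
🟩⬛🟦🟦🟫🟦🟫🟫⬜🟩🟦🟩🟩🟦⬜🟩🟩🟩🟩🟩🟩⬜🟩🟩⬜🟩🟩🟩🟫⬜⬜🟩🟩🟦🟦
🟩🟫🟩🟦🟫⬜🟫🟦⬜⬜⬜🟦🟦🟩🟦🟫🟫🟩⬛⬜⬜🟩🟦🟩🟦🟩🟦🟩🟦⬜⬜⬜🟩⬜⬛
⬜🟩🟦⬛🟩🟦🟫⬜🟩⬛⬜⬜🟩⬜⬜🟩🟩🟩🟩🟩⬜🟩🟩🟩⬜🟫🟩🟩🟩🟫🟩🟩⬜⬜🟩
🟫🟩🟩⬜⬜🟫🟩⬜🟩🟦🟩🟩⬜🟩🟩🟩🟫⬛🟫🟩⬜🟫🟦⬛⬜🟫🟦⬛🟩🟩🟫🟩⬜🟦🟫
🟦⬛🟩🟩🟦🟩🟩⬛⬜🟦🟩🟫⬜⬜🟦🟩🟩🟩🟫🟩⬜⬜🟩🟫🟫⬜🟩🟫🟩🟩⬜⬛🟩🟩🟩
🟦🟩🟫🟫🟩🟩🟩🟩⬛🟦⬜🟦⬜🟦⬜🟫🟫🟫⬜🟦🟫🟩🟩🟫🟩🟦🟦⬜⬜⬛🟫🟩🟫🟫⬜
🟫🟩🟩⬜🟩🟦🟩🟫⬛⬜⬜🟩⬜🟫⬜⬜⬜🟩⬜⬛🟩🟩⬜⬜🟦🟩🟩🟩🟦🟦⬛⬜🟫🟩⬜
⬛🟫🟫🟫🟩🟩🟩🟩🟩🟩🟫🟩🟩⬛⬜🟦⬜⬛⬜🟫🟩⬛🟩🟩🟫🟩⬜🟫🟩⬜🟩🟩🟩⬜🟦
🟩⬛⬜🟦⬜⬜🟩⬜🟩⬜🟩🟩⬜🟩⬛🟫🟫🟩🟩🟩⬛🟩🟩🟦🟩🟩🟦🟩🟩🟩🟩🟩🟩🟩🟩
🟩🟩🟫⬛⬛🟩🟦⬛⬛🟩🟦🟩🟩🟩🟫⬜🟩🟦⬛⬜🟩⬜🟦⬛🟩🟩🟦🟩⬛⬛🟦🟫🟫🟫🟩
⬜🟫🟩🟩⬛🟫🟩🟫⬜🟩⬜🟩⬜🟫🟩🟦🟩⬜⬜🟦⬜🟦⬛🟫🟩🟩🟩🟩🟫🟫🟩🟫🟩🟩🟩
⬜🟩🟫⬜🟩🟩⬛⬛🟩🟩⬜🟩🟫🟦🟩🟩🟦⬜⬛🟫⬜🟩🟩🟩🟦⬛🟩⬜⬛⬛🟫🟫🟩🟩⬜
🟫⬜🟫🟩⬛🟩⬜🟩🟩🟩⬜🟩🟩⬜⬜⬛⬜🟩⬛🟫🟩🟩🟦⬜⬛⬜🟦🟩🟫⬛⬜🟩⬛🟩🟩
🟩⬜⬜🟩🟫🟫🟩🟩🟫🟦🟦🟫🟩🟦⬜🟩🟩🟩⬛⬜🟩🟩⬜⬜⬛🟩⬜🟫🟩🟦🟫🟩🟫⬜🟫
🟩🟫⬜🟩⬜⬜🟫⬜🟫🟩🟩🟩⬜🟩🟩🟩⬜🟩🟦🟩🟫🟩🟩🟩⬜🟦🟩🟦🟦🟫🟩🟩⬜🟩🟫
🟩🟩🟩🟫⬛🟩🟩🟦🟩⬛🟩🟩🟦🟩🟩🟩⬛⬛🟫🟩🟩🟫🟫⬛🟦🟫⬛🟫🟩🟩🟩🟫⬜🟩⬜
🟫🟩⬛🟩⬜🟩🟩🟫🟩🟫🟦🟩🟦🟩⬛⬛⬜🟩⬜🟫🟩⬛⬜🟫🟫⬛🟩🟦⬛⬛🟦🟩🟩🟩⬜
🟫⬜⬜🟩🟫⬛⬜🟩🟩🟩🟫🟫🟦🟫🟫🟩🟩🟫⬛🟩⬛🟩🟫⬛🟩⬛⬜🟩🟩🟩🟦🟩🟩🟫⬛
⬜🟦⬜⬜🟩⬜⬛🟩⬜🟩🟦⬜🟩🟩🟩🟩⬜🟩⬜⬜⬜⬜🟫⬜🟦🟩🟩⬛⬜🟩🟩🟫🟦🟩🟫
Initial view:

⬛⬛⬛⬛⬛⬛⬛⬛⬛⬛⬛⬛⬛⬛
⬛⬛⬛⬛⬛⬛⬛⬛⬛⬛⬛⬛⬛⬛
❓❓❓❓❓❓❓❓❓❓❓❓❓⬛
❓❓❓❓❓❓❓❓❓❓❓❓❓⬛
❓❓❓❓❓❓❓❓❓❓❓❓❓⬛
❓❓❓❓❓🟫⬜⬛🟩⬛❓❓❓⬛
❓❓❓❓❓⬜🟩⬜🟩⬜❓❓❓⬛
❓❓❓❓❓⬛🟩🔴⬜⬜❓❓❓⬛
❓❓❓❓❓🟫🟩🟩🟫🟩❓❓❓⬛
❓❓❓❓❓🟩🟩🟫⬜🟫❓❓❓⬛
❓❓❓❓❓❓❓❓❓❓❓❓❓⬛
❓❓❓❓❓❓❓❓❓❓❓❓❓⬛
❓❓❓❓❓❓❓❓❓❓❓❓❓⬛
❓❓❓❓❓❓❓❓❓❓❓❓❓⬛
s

⬛⬛⬛⬛⬛⬛⬛⬛⬛⬛⬛⬛⬛⬛
❓❓❓❓❓❓❓❓❓❓❓❓❓⬛
❓❓❓❓❓❓❓❓❓❓❓❓❓⬛
❓❓❓❓❓❓❓❓❓❓❓❓❓⬛
❓❓❓❓❓🟫⬜⬛🟩⬛❓❓❓⬛
❓❓❓❓❓⬜🟩⬜🟩⬜❓❓❓⬛
❓❓❓❓❓⬛🟩🟫⬜⬜❓❓❓⬛
❓❓❓❓❓🟫🟩🔴🟫🟩❓❓❓⬛
❓❓❓❓❓🟩🟩🟫⬜🟫❓❓❓⬛
❓❓❓❓❓🟩🟩🟩🟩🟫❓❓❓⬛
❓❓❓❓❓❓❓❓❓❓❓❓❓⬛
❓❓❓❓❓❓❓❓❓❓❓❓❓⬛
❓❓❓❓❓❓❓❓❓❓❓❓❓⬛
❓❓❓❓❓❓❓❓❓❓❓❓❓⬛

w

⬛⬛⬛⬛⬛⬛⬛⬛⬛⬛⬛⬛⬛⬛
⬛⬛⬛⬛⬛⬛⬛⬛⬛⬛⬛⬛⬛⬛
❓❓❓❓❓❓❓❓❓❓❓❓❓⬛
❓❓❓❓❓❓❓❓❓❓❓❓❓⬛
❓❓❓❓❓❓❓❓❓❓❓❓❓⬛
❓❓❓❓❓🟫⬜⬛🟩⬛❓❓❓⬛
❓❓❓❓❓⬜🟩⬜🟩⬜❓❓❓⬛
❓❓❓❓❓⬛🟩🔴⬜⬜❓❓❓⬛
❓❓❓❓❓🟫🟩🟩🟫🟩❓❓❓⬛
❓❓❓❓❓🟩🟩🟫⬜🟫❓❓❓⬛
❓❓❓❓❓🟩🟩🟩🟩🟫❓❓❓⬛
❓❓❓❓❓❓❓❓❓❓❓❓❓⬛
❓❓❓❓❓❓❓❓❓❓❓❓❓⬛
❓❓❓❓❓❓❓❓❓❓❓❓❓⬛

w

⬛⬛⬛⬛⬛⬛⬛⬛⬛⬛⬛⬛⬛⬛
⬛⬛⬛⬛⬛⬛⬛⬛⬛⬛⬛⬛⬛⬛
⬛⬛⬛⬛⬛⬛⬛⬛⬛⬛⬛⬛⬛⬛
❓❓❓❓❓❓❓❓❓❓❓❓❓⬛
❓❓❓❓❓❓❓❓❓❓❓❓❓⬛
❓❓❓❓❓🟩🟫🟩⬛⬜❓❓❓⬛
❓❓❓❓❓🟫⬜⬛🟩⬛❓❓❓⬛
❓❓❓❓❓⬜🟩🔴🟩⬜❓❓❓⬛
❓❓❓❓❓⬛🟩🟫⬜⬜❓❓❓⬛
❓❓❓❓❓🟫🟩🟩🟫🟩❓❓❓⬛
❓❓❓❓❓🟩🟩🟫⬜🟫❓❓❓⬛
❓❓❓❓❓🟩🟩🟩🟩🟫❓❓❓⬛
❓❓❓❓❓❓❓❓❓❓❓❓❓⬛
❓❓❓❓❓❓❓❓❓❓❓❓❓⬛

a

⬛⬛⬛⬛⬛⬛⬛⬛⬛⬛⬛⬛⬛⬛
⬛⬛⬛⬛⬛⬛⬛⬛⬛⬛⬛⬛⬛⬛
⬛⬛⬛⬛⬛⬛⬛⬛⬛⬛⬛⬛⬛⬛
❓❓❓❓❓❓❓❓❓❓❓❓❓❓
❓❓❓❓❓❓❓❓❓❓❓❓❓❓
❓❓❓❓❓🟩🟩🟫🟩⬛⬜❓❓❓
❓❓❓❓❓🟩🟫⬜⬛🟩⬛❓❓❓
❓❓❓❓❓🟩⬜🔴⬜🟩⬜❓❓❓
❓❓❓❓❓🟦⬛🟩🟫⬜⬜❓❓❓
❓❓❓❓❓🟩🟫🟩🟩🟫🟩❓❓❓
❓❓❓❓❓❓🟩🟩🟫⬜🟫❓❓❓
❓❓❓❓❓❓🟩🟩🟩🟩🟫❓❓❓
❓❓❓❓❓❓❓❓❓❓❓❓❓❓
❓❓❓❓❓❓❓❓❓❓❓❓❓❓

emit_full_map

🟩🟩🟫🟩⬛⬜
🟩🟫⬜⬛🟩⬛
🟩⬜🔴⬜🟩⬜
🟦⬛🟩🟫⬜⬜
🟩🟫🟩🟩🟫🟩
❓🟩🟩🟫⬜🟫
❓🟩🟩🟩🟩🟫

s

⬛⬛⬛⬛⬛⬛⬛⬛⬛⬛⬛⬛⬛⬛
⬛⬛⬛⬛⬛⬛⬛⬛⬛⬛⬛⬛⬛⬛
❓❓❓❓❓❓❓❓❓❓❓❓❓❓
❓❓❓❓❓❓❓❓❓❓❓❓❓❓
❓❓❓❓❓🟩🟩🟫🟩⬛⬜❓❓❓
❓❓❓❓❓🟩🟫⬜⬛🟩⬛❓❓❓
❓❓❓❓❓🟩⬜🟩⬜🟩⬜❓❓❓
❓❓❓❓❓🟦⬛🔴🟫⬜⬜❓❓❓
❓❓❓❓❓🟩🟫🟩🟩🟫🟩❓❓❓
❓❓❓❓❓🟩🟩🟩🟫⬜🟫❓❓❓
❓❓❓❓❓❓🟩🟩🟩🟩🟫❓❓❓
❓❓❓❓❓❓❓❓❓❓❓❓❓❓
❓❓❓❓❓❓❓❓❓❓❓❓❓❓
❓❓❓❓❓❓❓❓❓❓❓❓❓❓

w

⬛⬛⬛⬛⬛⬛⬛⬛⬛⬛⬛⬛⬛⬛
⬛⬛⬛⬛⬛⬛⬛⬛⬛⬛⬛⬛⬛⬛
⬛⬛⬛⬛⬛⬛⬛⬛⬛⬛⬛⬛⬛⬛
❓❓❓❓❓❓❓❓❓❓❓❓❓❓
❓❓❓❓❓❓❓❓❓❓❓❓❓❓
❓❓❓❓❓🟩🟩🟫🟩⬛⬜❓❓❓
❓❓❓❓❓🟩🟫⬜⬛🟩⬛❓❓❓
❓❓❓❓❓🟩⬜🔴⬜🟩⬜❓❓❓
❓❓❓❓❓🟦⬛🟩🟫⬜⬜❓❓❓
❓❓❓❓❓🟩🟫🟩🟩🟫🟩❓❓❓
❓❓❓❓❓🟩🟩🟩🟫⬜🟫❓❓❓
❓❓❓❓❓❓🟩🟩🟩🟩🟫❓❓❓
❓❓❓❓❓❓❓❓❓❓❓❓❓❓
❓❓❓❓❓❓❓❓❓❓❓❓❓❓

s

⬛⬛⬛⬛⬛⬛⬛⬛⬛⬛⬛⬛⬛⬛
⬛⬛⬛⬛⬛⬛⬛⬛⬛⬛⬛⬛⬛⬛
❓❓❓❓❓❓❓❓❓❓❓❓❓❓
❓❓❓❓❓❓❓❓❓❓❓❓❓❓
❓❓❓❓❓🟩🟩🟫🟩⬛⬜❓❓❓
❓❓❓❓❓🟩🟫⬜⬛🟩⬛❓❓❓
❓❓❓❓❓🟩⬜🟩⬜🟩⬜❓❓❓
❓❓❓❓❓🟦⬛🔴🟫⬜⬜❓❓❓
❓❓❓❓❓🟩🟫🟩🟩🟫🟩❓❓❓
❓❓❓❓❓🟩🟩🟩🟫⬜🟫❓❓❓
❓❓❓❓❓❓🟩🟩🟩🟩🟫❓❓❓
❓❓❓❓❓❓❓❓❓❓❓❓❓❓
❓❓❓❓❓❓❓❓❓❓❓❓❓❓
❓❓❓❓❓❓❓❓❓❓❓❓❓❓

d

⬛⬛⬛⬛⬛⬛⬛⬛⬛⬛⬛⬛⬛⬛
⬛⬛⬛⬛⬛⬛⬛⬛⬛⬛⬛⬛⬛⬛
❓❓❓❓❓❓❓❓❓❓❓❓❓⬛
❓❓❓❓❓❓❓❓❓❓❓❓❓⬛
❓❓❓❓🟩🟩🟫🟩⬛⬜❓❓❓⬛
❓❓❓❓🟩🟫⬜⬛🟩⬛❓❓❓⬛
❓❓❓❓🟩⬜🟩⬜🟩⬜❓❓❓⬛
❓❓❓❓🟦⬛🟩🔴⬜⬜❓❓❓⬛
❓❓❓❓🟩🟫🟩🟩🟫🟩❓❓❓⬛
❓❓❓❓🟩🟩🟩🟫⬜🟫❓❓❓⬛
❓❓❓❓❓🟩🟩🟩🟩🟫❓❓❓⬛
❓❓❓❓❓❓❓❓❓❓❓❓❓⬛
❓❓❓❓❓❓❓❓❓❓❓❓❓⬛
❓❓❓❓❓❓❓❓❓❓❓❓❓⬛

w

⬛⬛⬛⬛⬛⬛⬛⬛⬛⬛⬛⬛⬛⬛
⬛⬛⬛⬛⬛⬛⬛⬛⬛⬛⬛⬛⬛⬛
⬛⬛⬛⬛⬛⬛⬛⬛⬛⬛⬛⬛⬛⬛
❓❓❓❓❓❓❓❓❓❓❓❓❓⬛
❓❓❓❓❓❓❓❓❓❓❓❓❓⬛
❓❓❓❓🟩🟩🟫🟩⬛⬜❓❓❓⬛
❓❓❓❓🟩🟫⬜⬛🟩⬛❓❓❓⬛
❓❓❓❓🟩⬜🟩🔴🟩⬜❓❓❓⬛
❓❓❓❓🟦⬛🟩🟫⬜⬜❓❓❓⬛
❓❓❓❓🟩🟫🟩🟩🟫🟩❓❓❓⬛
❓❓❓❓🟩🟩🟩🟫⬜🟫❓❓❓⬛
❓❓❓❓❓🟩🟩🟩🟩🟫❓❓❓⬛
❓❓❓❓❓❓❓❓❓❓❓❓❓⬛
❓❓❓❓❓❓❓❓❓❓❓❓❓⬛

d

⬛⬛⬛⬛⬛⬛⬛⬛⬛⬛⬛⬛⬛⬛
⬛⬛⬛⬛⬛⬛⬛⬛⬛⬛⬛⬛⬛⬛
⬛⬛⬛⬛⬛⬛⬛⬛⬛⬛⬛⬛⬛⬛
❓❓❓❓❓❓❓❓❓❓❓❓⬛⬛
❓❓❓❓❓❓❓❓❓❓❓❓⬛⬛
❓❓❓🟩🟩🟫🟩⬛⬜🟩❓❓⬛⬛
❓❓❓🟩🟫⬜⬛🟩⬛🟫❓❓⬛⬛
❓❓❓🟩⬜🟩⬜🔴⬜🟫❓❓⬛⬛
❓❓❓🟦⬛🟩🟫⬜⬜🟩❓❓⬛⬛
❓❓❓🟩🟫🟩🟩🟫🟩🟩❓❓⬛⬛
❓❓❓🟩🟩🟩🟫⬜🟫❓❓❓⬛⬛
❓❓❓❓🟩🟩🟩🟩🟫❓❓❓⬛⬛
❓❓❓❓❓❓❓❓❓❓❓❓⬛⬛
❓❓❓❓❓❓❓❓❓❓❓❓⬛⬛

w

⬛⬛⬛⬛⬛⬛⬛⬛⬛⬛⬛⬛⬛⬛
⬛⬛⬛⬛⬛⬛⬛⬛⬛⬛⬛⬛⬛⬛
⬛⬛⬛⬛⬛⬛⬛⬛⬛⬛⬛⬛⬛⬛
⬛⬛⬛⬛⬛⬛⬛⬛⬛⬛⬛⬛⬛⬛
❓❓❓❓❓❓❓❓❓❓❓❓⬛⬛
❓❓❓❓❓🟩🟫🟩🟩🟩❓❓⬛⬛
❓❓❓🟩🟩🟫🟩⬛⬜🟩❓❓⬛⬛
❓❓❓🟩🟫⬜⬛🔴⬛🟫❓❓⬛⬛
❓❓❓🟩⬜🟩⬜🟩⬜🟫❓❓⬛⬛
❓❓❓🟦⬛🟩🟫⬜⬜🟩❓❓⬛⬛
❓❓❓🟩🟫🟩🟩🟫🟩🟩❓❓⬛⬛
❓❓❓🟩🟩🟩🟫⬜🟫❓❓❓⬛⬛
❓❓❓❓🟩🟩🟩🟩🟫❓❓❓⬛⬛
❓❓❓❓❓❓❓❓❓❓❓❓⬛⬛

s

⬛⬛⬛⬛⬛⬛⬛⬛⬛⬛⬛⬛⬛⬛
⬛⬛⬛⬛⬛⬛⬛⬛⬛⬛⬛⬛⬛⬛
⬛⬛⬛⬛⬛⬛⬛⬛⬛⬛⬛⬛⬛⬛
❓❓❓❓❓❓❓❓❓❓❓❓⬛⬛
❓❓❓❓❓🟩🟫🟩🟩🟩❓❓⬛⬛
❓❓❓🟩🟩🟫🟩⬛⬜🟩❓❓⬛⬛
❓❓❓🟩🟫⬜⬛🟩⬛🟫❓❓⬛⬛
❓❓❓🟩⬜🟩⬜🔴⬜🟫❓❓⬛⬛
❓❓❓🟦⬛🟩🟫⬜⬜🟩❓❓⬛⬛
❓❓❓🟩🟫🟩🟩🟫🟩🟩❓❓⬛⬛
❓❓❓🟩🟩🟩🟫⬜🟫❓❓❓⬛⬛
❓❓❓❓🟩🟩🟩🟩🟫❓❓❓⬛⬛
❓❓❓❓❓❓❓❓❓❓❓❓⬛⬛
❓❓❓❓❓❓❓❓❓❓❓❓⬛⬛

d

⬛⬛⬛⬛⬛⬛⬛⬛⬛⬛⬛⬛⬛⬛
⬛⬛⬛⬛⬛⬛⬛⬛⬛⬛⬛⬛⬛⬛
⬛⬛⬛⬛⬛⬛⬛⬛⬛⬛⬛⬛⬛⬛
❓❓❓❓❓❓❓❓❓❓❓⬛⬛⬛
❓❓❓❓🟩🟫🟩🟩🟩❓❓⬛⬛⬛
❓❓🟩🟩🟫🟩⬛⬜🟩🟩❓⬛⬛⬛
❓❓🟩🟫⬜⬛🟩⬛🟫🟫❓⬛⬛⬛
❓❓🟩⬜🟩⬜🟩🔴🟫⬜❓⬛⬛⬛
❓❓🟦⬛🟩🟫⬜⬜🟩⬜❓⬛⬛⬛
❓❓🟩🟫🟩🟩🟫🟩🟩🟫❓⬛⬛⬛
❓❓🟩🟩🟩🟫⬜🟫❓❓❓⬛⬛⬛
❓❓❓🟩🟩🟩🟩🟫❓❓❓⬛⬛⬛
❓❓❓❓❓❓❓❓❓❓❓⬛⬛⬛
❓❓❓❓❓❓❓❓❓❓❓⬛⬛⬛

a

⬛⬛⬛⬛⬛⬛⬛⬛⬛⬛⬛⬛⬛⬛
⬛⬛⬛⬛⬛⬛⬛⬛⬛⬛⬛⬛⬛⬛
⬛⬛⬛⬛⬛⬛⬛⬛⬛⬛⬛⬛⬛⬛
❓❓❓❓❓❓❓❓❓❓❓❓⬛⬛
❓❓❓❓❓🟩🟫🟩🟩🟩❓❓⬛⬛
❓❓❓🟩🟩🟫🟩⬛⬜🟩🟩❓⬛⬛
❓❓❓🟩🟫⬜⬛🟩⬛🟫🟫❓⬛⬛
❓❓❓🟩⬜🟩⬜🔴⬜🟫⬜❓⬛⬛
❓❓❓🟦⬛🟩🟫⬜⬜🟩⬜❓⬛⬛
❓❓❓🟩🟫🟩🟩🟫🟩🟩🟫❓⬛⬛
❓❓❓🟩🟩🟩🟫⬜🟫❓❓❓⬛⬛
❓❓❓❓🟩🟩🟩🟩🟫❓❓❓⬛⬛
❓❓❓❓❓❓❓❓❓❓❓❓⬛⬛
❓❓❓❓❓❓❓❓❓❓❓❓⬛⬛

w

⬛⬛⬛⬛⬛⬛⬛⬛⬛⬛⬛⬛⬛⬛
⬛⬛⬛⬛⬛⬛⬛⬛⬛⬛⬛⬛⬛⬛
⬛⬛⬛⬛⬛⬛⬛⬛⬛⬛⬛⬛⬛⬛
⬛⬛⬛⬛⬛⬛⬛⬛⬛⬛⬛⬛⬛⬛
❓❓❓❓❓❓❓❓❓❓❓❓⬛⬛
❓❓❓❓❓🟩🟫🟩🟩🟩❓❓⬛⬛
❓❓❓🟩🟩🟫🟩⬛⬜🟩🟩❓⬛⬛
❓❓❓🟩🟫⬜⬛🔴⬛🟫🟫❓⬛⬛
❓❓❓🟩⬜🟩⬜🟩⬜🟫⬜❓⬛⬛
❓❓❓🟦⬛🟩🟫⬜⬜🟩⬜❓⬛⬛
❓❓❓🟩🟫🟩🟩🟫🟩🟩🟫❓⬛⬛
❓❓❓🟩🟩🟩🟫⬜🟫❓❓❓⬛⬛
❓❓❓❓🟩🟩🟩🟩🟫❓❓❓⬛⬛
❓❓❓❓❓❓❓❓❓❓❓❓⬛⬛

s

⬛⬛⬛⬛⬛⬛⬛⬛⬛⬛⬛⬛⬛⬛
⬛⬛⬛⬛⬛⬛⬛⬛⬛⬛⬛⬛⬛⬛
⬛⬛⬛⬛⬛⬛⬛⬛⬛⬛⬛⬛⬛⬛
❓❓❓❓❓❓❓❓❓❓❓❓⬛⬛
❓❓❓❓❓🟩🟫🟩🟩🟩❓❓⬛⬛
❓❓❓🟩🟩🟫🟩⬛⬜🟩🟩❓⬛⬛
❓❓❓🟩🟫⬜⬛🟩⬛🟫🟫❓⬛⬛
❓❓❓🟩⬜🟩⬜🔴⬜🟫⬜❓⬛⬛
❓❓❓🟦⬛🟩🟫⬜⬜🟩⬜❓⬛⬛
❓❓❓🟩🟫🟩🟩🟫🟩🟩🟫❓⬛⬛
❓❓❓🟩🟩🟩🟫⬜🟫❓❓❓⬛⬛
❓❓❓❓🟩🟩🟩🟩🟫❓❓❓⬛⬛
❓❓❓❓❓❓❓❓❓❓❓❓⬛⬛
❓❓❓❓❓❓❓❓❓❓❓❓⬛⬛

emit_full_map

❓❓🟩🟫🟩🟩🟩❓
🟩🟩🟫🟩⬛⬜🟩🟩
🟩🟫⬜⬛🟩⬛🟫🟫
🟩⬜🟩⬜🔴⬜🟫⬜
🟦⬛🟩🟫⬜⬜🟩⬜
🟩🟫🟩🟩🟫🟩🟩🟫
🟩🟩🟩🟫⬜🟫❓❓
❓🟩🟩🟩🟩🟫❓❓


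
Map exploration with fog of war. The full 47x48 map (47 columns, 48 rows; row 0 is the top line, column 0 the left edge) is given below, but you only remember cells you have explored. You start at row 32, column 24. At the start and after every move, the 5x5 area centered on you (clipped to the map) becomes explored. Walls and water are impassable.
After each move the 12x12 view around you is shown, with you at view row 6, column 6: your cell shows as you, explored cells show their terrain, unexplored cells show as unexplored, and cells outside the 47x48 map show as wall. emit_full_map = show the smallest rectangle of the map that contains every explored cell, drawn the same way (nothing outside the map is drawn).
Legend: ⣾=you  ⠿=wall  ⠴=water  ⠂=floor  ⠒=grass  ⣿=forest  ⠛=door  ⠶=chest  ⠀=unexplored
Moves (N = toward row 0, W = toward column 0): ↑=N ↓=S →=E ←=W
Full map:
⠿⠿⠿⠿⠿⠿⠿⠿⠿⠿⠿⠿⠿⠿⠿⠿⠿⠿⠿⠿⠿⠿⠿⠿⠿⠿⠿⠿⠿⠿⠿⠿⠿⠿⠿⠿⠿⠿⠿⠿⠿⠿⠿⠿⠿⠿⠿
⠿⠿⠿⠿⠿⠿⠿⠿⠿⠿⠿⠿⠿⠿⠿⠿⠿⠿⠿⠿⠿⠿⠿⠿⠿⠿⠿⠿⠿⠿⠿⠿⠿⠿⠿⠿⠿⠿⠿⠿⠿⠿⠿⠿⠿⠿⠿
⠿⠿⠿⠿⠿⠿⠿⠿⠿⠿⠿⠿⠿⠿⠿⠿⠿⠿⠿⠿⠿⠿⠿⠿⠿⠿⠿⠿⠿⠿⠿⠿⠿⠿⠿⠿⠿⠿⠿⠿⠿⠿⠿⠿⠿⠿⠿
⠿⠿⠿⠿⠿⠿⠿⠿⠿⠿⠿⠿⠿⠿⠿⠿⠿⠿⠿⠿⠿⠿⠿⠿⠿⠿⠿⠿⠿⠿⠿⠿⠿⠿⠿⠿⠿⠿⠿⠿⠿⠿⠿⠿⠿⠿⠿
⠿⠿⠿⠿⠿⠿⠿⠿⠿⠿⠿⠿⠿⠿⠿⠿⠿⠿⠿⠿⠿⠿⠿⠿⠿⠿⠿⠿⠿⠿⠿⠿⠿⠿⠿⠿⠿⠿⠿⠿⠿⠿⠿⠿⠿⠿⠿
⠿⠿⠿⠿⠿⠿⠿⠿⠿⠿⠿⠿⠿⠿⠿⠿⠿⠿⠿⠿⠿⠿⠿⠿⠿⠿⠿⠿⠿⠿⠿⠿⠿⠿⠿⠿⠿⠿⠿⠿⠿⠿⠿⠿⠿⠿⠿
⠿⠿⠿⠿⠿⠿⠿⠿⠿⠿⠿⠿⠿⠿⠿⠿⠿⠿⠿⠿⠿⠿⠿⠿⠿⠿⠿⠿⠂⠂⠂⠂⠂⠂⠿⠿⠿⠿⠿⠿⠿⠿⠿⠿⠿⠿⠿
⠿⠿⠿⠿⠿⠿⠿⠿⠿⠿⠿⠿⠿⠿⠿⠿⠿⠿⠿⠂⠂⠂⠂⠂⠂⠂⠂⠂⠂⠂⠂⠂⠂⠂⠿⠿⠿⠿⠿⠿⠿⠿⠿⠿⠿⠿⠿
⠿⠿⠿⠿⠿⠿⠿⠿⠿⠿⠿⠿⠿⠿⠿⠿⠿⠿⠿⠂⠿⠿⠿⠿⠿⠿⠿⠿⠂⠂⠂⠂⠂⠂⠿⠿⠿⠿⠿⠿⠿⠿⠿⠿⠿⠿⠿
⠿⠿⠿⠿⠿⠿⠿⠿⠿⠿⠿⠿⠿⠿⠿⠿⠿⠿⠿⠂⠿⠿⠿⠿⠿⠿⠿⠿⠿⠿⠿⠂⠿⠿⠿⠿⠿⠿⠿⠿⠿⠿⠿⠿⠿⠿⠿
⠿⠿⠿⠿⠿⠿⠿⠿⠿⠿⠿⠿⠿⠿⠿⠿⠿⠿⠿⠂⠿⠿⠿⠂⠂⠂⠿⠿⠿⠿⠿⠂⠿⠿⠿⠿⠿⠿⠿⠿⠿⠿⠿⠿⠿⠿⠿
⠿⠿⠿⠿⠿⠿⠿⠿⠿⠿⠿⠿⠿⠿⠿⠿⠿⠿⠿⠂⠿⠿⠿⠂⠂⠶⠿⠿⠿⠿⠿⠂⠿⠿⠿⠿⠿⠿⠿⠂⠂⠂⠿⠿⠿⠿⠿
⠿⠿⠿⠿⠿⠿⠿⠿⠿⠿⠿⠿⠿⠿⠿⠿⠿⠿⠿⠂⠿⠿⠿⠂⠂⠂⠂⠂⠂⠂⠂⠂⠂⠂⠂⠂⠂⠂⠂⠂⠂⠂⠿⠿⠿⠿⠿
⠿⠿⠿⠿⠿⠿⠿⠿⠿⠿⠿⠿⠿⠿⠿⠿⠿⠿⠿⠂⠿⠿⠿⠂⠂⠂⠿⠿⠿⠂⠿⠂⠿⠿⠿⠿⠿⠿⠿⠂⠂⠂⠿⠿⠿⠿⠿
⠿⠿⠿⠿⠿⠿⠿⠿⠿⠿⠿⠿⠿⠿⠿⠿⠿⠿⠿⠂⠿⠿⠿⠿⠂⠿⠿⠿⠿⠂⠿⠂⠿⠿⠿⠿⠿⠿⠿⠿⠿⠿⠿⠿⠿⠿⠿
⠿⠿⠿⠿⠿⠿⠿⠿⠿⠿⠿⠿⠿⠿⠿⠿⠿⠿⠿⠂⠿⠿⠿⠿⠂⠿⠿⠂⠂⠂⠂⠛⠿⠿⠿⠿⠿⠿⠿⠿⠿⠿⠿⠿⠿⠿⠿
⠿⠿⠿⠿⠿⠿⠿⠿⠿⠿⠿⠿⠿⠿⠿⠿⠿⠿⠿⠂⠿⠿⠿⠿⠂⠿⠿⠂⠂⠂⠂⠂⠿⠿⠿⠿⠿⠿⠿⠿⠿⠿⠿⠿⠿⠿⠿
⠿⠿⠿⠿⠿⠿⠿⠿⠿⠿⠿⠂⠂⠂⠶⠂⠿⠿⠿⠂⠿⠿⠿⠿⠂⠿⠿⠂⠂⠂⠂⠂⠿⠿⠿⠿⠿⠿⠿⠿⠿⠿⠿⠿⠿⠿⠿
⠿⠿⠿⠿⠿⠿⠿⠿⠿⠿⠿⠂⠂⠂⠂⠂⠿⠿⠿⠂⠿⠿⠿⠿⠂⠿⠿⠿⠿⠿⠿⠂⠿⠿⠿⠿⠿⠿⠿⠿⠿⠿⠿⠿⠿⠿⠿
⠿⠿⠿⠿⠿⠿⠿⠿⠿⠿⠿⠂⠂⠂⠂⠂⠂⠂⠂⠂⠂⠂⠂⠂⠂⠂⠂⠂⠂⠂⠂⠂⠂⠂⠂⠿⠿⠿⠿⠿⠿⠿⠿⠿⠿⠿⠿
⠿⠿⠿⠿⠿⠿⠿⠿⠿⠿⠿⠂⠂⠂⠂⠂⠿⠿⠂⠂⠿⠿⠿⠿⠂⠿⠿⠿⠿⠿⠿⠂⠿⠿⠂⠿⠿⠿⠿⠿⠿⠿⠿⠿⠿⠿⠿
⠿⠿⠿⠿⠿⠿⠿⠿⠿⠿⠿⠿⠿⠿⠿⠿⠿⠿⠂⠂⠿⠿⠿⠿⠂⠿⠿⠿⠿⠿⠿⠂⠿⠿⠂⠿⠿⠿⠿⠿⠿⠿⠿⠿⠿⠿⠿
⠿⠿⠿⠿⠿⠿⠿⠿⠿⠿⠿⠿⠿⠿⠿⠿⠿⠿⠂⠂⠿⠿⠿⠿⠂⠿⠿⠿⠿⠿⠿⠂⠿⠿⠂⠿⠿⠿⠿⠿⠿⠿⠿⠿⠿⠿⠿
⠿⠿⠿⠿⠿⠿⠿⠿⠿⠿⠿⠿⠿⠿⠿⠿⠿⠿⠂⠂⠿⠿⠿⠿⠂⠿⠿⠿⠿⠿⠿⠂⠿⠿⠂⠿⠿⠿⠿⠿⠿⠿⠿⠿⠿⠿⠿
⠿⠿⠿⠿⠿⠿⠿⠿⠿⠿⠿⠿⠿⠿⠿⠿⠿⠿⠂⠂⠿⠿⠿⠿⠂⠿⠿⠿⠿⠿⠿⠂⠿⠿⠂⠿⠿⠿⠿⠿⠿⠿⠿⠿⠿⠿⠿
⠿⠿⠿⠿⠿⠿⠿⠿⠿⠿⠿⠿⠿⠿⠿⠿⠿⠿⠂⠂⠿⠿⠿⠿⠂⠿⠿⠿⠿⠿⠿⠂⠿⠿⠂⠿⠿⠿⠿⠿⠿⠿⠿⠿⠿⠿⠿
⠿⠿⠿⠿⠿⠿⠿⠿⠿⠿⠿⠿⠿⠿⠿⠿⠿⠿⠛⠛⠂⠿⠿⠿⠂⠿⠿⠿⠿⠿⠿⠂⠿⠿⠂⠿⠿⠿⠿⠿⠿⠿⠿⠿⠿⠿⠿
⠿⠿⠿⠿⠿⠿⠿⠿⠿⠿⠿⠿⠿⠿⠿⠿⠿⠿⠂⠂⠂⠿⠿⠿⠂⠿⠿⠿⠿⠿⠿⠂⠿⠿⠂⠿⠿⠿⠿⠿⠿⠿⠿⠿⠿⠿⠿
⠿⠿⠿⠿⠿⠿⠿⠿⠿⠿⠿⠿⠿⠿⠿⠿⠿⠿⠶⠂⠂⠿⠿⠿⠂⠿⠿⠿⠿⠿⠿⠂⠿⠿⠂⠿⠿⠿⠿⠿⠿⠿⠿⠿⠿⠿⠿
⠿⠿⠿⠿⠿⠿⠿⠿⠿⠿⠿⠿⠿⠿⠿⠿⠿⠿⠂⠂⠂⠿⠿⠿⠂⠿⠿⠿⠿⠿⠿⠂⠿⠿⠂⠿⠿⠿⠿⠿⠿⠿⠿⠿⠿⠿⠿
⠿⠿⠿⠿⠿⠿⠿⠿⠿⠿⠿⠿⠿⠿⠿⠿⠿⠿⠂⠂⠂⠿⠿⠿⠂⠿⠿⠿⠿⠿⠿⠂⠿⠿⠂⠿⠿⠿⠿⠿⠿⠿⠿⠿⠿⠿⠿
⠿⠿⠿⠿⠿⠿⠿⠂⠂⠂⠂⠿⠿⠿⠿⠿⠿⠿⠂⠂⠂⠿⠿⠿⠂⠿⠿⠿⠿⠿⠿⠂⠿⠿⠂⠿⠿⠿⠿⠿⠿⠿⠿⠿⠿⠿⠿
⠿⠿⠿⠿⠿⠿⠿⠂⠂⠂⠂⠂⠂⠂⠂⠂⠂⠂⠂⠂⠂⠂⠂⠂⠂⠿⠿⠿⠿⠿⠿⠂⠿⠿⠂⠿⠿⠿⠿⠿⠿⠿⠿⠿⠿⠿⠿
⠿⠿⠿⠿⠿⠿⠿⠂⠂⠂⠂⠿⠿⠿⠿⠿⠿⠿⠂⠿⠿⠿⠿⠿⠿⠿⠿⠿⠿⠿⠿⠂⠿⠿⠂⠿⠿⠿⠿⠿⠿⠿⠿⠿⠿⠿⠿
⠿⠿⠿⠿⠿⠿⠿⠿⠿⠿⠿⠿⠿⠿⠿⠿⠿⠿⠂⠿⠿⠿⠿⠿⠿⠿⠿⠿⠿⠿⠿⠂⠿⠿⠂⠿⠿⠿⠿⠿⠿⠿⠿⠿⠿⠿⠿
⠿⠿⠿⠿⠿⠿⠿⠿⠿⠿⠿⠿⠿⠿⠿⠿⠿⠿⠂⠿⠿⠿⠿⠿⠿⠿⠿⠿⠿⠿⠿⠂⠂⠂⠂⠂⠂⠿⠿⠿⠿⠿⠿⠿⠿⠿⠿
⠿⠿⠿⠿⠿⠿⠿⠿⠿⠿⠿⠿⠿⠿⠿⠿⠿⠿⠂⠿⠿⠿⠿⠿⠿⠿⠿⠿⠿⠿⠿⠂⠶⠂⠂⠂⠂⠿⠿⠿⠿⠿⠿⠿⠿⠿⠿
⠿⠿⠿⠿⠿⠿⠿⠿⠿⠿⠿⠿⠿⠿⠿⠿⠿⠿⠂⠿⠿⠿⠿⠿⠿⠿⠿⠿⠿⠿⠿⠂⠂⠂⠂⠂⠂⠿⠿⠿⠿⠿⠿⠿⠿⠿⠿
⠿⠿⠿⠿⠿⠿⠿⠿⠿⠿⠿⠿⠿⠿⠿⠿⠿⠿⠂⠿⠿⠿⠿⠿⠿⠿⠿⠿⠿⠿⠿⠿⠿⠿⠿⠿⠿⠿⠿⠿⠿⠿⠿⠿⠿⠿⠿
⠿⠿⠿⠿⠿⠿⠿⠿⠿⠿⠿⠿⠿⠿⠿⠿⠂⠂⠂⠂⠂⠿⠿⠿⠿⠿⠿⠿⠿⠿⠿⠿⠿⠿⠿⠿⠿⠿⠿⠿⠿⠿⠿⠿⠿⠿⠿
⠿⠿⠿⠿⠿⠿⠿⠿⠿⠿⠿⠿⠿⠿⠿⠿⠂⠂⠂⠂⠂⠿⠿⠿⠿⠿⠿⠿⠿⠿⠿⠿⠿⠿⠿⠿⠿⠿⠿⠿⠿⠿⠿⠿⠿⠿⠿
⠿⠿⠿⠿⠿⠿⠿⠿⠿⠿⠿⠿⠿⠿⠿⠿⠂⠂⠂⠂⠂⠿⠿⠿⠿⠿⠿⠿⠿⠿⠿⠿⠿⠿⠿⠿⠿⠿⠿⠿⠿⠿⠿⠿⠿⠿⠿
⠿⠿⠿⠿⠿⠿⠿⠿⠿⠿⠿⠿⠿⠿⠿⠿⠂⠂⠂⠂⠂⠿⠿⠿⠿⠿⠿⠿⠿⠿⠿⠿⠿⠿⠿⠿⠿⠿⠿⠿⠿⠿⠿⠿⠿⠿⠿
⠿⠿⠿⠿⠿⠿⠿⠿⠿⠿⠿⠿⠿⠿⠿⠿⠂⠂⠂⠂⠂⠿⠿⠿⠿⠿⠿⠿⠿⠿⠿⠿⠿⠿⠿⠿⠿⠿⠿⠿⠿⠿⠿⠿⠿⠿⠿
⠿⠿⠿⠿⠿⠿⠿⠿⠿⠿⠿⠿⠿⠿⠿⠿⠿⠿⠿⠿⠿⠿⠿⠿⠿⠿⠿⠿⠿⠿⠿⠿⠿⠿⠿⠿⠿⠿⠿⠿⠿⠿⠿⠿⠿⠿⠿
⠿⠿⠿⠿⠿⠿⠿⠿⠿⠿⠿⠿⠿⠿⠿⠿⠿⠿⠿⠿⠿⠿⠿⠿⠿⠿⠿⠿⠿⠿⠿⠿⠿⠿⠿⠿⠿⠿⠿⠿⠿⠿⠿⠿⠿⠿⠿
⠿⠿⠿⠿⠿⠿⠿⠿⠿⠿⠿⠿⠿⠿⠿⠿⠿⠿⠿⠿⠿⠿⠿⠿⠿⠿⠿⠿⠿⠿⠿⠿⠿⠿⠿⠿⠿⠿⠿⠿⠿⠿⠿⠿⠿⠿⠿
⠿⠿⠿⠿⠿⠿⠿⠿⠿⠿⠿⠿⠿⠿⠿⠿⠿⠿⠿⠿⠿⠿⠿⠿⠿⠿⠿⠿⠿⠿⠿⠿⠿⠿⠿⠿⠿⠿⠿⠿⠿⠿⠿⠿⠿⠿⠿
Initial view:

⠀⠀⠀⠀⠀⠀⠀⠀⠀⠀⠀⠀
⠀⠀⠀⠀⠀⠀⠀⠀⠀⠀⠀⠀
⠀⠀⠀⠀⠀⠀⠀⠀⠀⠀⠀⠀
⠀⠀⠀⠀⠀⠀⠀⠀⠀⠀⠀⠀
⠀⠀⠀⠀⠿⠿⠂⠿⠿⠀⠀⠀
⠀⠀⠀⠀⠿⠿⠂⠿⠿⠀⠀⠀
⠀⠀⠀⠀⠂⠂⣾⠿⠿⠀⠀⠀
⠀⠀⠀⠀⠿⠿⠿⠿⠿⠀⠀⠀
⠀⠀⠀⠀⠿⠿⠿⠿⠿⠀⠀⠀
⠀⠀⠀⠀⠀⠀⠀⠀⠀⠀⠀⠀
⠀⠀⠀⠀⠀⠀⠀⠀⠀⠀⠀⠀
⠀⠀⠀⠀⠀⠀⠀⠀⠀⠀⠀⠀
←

⠀⠀⠀⠀⠀⠀⠀⠀⠀⠀⠀⠀
⠀⠀⠀⠀⠀⠀⠀⠀⠀⠀⠀⠀
⠀⠀⠀⠀⠀⠀⠀⠀⠀⠀⠀⠀
⠀⠀⠀⠀⠀⠀⠀⠀⠀⠀⠀⠀
⠀⠀⠀⠀⠿⠿⠿⠂⠿⠿⠀⠀
⠀⠀⠀⠀⠿⠿⠿⠂⠿⠿⠀⠀
⠀⠀⠀⠀⠂⠂⣾⠂⠿⠿⠀⠀
⠀⠀⠀⠀⠿⠿⠿⠿⠿⠿⠀⠀
⠀⠀⠀⠀⠿⠿⠿⠿⠿⠿⠀⠀
⠀⠀⠀⠀⠀⠀⠀⠀⠀⠀⠀⠀
⠀⠀⠀⠀⠀⠀⠀⠀⠀⠀⠀⠀
⠀⠀⠀⠀⠀⠀⠀⠀⠀⠀⠀⠀

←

⠀⠀⠀⠀⠀⠀⠀⠀⠀⠀⠀⠀
⠀⠀⠀⠀⠀⠀⠀⠀⠀⠀⠀⠀
⠀⠀⠀⠀⠀⠀⠀⠀⠀⠀⠀⠀
⠀⠀⠀⠀⠀⠀⠀⠀⠀⠀⠀⠀
⠀⠀⠀⠀⠂⠿⠿⠿⠂⠿⠿⠀
⠀⠀⠀⠀⠂⠿⠿⠿⠂⠿⠿⠀
⠀⠀⠀⠀⠂⠂⣾⠂⠂⠿⠿⠀
⠀⠀⠀⠀⠿⠿⠿⠿⠿⠿⠿⠀
⠀⠀⠀⠀⠿⠿⠿⠿⠿⠿⠿⠀
⠀⠀⠀⠀⠀⠀⠀⠀⠀⠀⠀⠀
⠀⠀⠀⠀⠀⠀⠀⠀⠀⠀⠀⠀
⠀⠀⠀⠀⠀⠀⠀⠀⠀⠀⠀⠀

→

⠀⠀⠀⠀⠀⠀⠀⠀⠀⠀⠀⠀
⠀⠀⠀⠀⠀⠀⠀⠀⠀⠀⠀⠀
⠀⠀⠀⠀⠀⠀⠀⠀⠀⠀⠀⠀
⠀⠀⠀⠀⠀⠀⠀⠀⠀⠀⠀⠀
⠀⠀⠀⠂⠿⠿⠿⠂⠿⠿⠀⠀
⠀⠀⠀⠂⠿⠿⠿⠂⠿⠿⠀⠀
⠀⠀⠀⠂⠂⠂⣾⠂⠿⠿⠀⠀
⠀⠀⠀⠿⠿⠿⠿⠿⠿⠿⠀⠀
⠀⠀⠀⠿⠿⠿⠿⠿⠿⠿⠀⠀
⠀⠀⠀⠀⠀⠀⠀⠀⠀⠀⠀⠀
⠀⠀⠀⠀⠀⠀⠀⠀⠀⠀⠀⠀
⠀⠀⠀⠀⠀⠀⠀⠀⠀⠀⠀⠀

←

⠀⠀⠀⠀⠀⠀⠀⠀⠀⠀⠀⠀
⠀⠀⠀⠀⠀⠀⠀⠀⠀⠀⠀⠀
⠀⠀⠀⠀⠀⠀⠀⠀⠀⠀⠀⠀
⠀⠀⠀⠀⠀⠀⠀⠀⠀⠀⠀⠀
⠀⠀⠀⠀⠂⠿⠿⠿⠂⠿⠿⠀
⠀⠀⠀⠀⠂⠿⠿⠿⠂⠿⠿⠀
⠀⠀⠀⠀⠂⠂⣾⠂⠂⠿⠿⠀
⠀⠀⠀⠀⠿⠿⠿⠿⠿⠿⠿⠀
⠀⠀⠀⠀⠿⠿⠿⠿⠿⠿⠿⠀
⠀⠀⠀⠀⠀⠀⠀⠀⠀⠀⠀⠀
⠀⠀⠀⠀⠀⠀⠀⠀⠀⠀⠀⠀
⠀⠀⠀⠀⠀⠀⠀⠀⠀⠀⠀⠀

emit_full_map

⠂⠿⠿⠿⠂⠿⠿
⠂⠿⠿⠿⠂⠿⠿
⠂⠂⣾⠂⠂⠿⠿
⠿⠿⠿⠿⠿⠿⠿
⠿⠿⠿⠿⠿⠿⠿

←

⠀⠀⠀⠀⠀⠀⠀⠀⠀⠀⠀⠀
⠀⠀⠀⠀⠀⠀⠀⠀⠀⠀⠀⠀
⠀⠀⠀⠀⠀⠀⠀⠀⠀⠀⠀⠀
⠀⠀⠀⠀⠀⠀⠀⠀⠀⠀⠀⠀
⠀⠀⠀⠀⠂⠂⠿⠿⠿⠂⠿⠿
⠀⠀⠀⠀⠂⠂⠿⠿⠿⠂⠿⠿
⠀⠀⠀⠀⠂⠂⣾⠂⠂⠂⠿⠿
⠀⠀⠀⠀⠿⠿⠿⠿⠿⠿⠿⠿
⠀⠀⠀⠀⠿⠿⠿⠿⠿⠿⠿⠿
⠀⠀⠀⠀⠀⠀⠀⠀⠀⠀⠀⠀
⠀⠀⠀⠀⠀⠀⠀⠀⠀⠀⠀⠀
⠀⠀⠀⠀⠀⠀⠀⠀⠀⠀⠀⠀

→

⠀⠀⠀⠀⠀⠀⠀⠀⠀⠀⠀⠀
⠀⠀⠀⠀⠀⠀⠀⠀⠀⠀⠀⠀
⠀⠀⠀⠀⠀⠀⠀⠀⠀⠀⠀⠀
⠀⠀⠀⠀⠀⠀⠀⠀⠀⠀⠀⠀
⠀⠀⠀⠂⠂⠿⠿⠿⠂⠿⠿⠀
⠀⠀⠀⠂⠂⠿⠿⠿⠂⠿⠿⠀
⠀⠀⠀⠂⠂⠂⣾⠂⠂⠿⠿⠀
⠀⠀⠀⠿⠿⠿⠿⠿⠿⠿⠿⠀
⠀⠀⠀⠿⠿⠿⠿⠿⠿⠿⠿⠀
⠀⠀⠀⠀⠀⠀⠀⠀⠀⠀⠀⠀
⠀⠀⠀⠀⠀⠀⠀⠀⠀⠀⠀⠀
⠀⠀⠀⠀⠀⠀⠀⠀⠀⠀⠀⠀

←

⠀⠀⠀⠀⠀⠀⠀⠀⠀⠀⠀⠀
⠀⠀⠀⠀⠀⠀⠀⠀⠀⠀⠀⠀
⠀⠀⠀⠀⠀⠀⠀⠀⠀⠀⠀⠀
⠀⠀⠀⠀⠀⠀⠀⠀⠀⠀⠀⠀
⠀⠀⠀⠀⠂⠂⠿⠿⠿⠂⠿⠿
⠀⠀⠀⠀⠂⠂⠿⠿⠿⠂⠿⠿
⠀⠀⠀⠀⠂⠂⣾⠂⠂⠂⠿⠿
⠀⠀⠀⠀⠿⠿⠿⠿⠿⠿⠿⠿
⠀⠀⠀⠀⠿⠿⠿⠿⠿⠿⠿⠿
⠀⠀⠀⠀⠀⠀⠀⠀⠀⠀⠀⠀
⠀⠀⠀⠀⠀⠀⠀⠀⠀⠀⠀⠀
⠀⠀⠀⠀⠀⠀⠀⠀⠀⠀⠀⠀

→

⠀⠀⠀⠀⠀⠀⠀⠀⠀⠀⠀⠀
⠀⠀⠀⠀⠀⠀⠀⠀⠀⠀⠀⠀
⠀⠀⠀⠀⠀⠀⠀⠀⠀⠀⠀⠀
⠀⠀⠀⠀⠀⠀⠀⠀⠀⠀⠀⠀
⠀⠀⠀⠂⠂⠿⠿⠿⠂⠿⠿⠀
⠀⠀⠀⠂⠂⠿⠿⠿⠂⠿⠿⠀
⠀⠀⠀⠂⠂⠂⣾⠂⠂⠿⠿⠀
⠀⠀⠀⠿⠿⠿⠿⠿⠿⠿⠿⠀
⠀⠀⠀⠿⠿⠿⠿⠿⠿⠿⠿⠀
⠀⠀⠀⠀⠀⠀⠀⠀⠀⠀⠀⠀
⠀⠀⠀⠀⠀⠀⠀⠀⠀⠀⠀⠀
⠀⠀⠀⠀⠀⠀⠀⠀⠀⠀⠀⠀


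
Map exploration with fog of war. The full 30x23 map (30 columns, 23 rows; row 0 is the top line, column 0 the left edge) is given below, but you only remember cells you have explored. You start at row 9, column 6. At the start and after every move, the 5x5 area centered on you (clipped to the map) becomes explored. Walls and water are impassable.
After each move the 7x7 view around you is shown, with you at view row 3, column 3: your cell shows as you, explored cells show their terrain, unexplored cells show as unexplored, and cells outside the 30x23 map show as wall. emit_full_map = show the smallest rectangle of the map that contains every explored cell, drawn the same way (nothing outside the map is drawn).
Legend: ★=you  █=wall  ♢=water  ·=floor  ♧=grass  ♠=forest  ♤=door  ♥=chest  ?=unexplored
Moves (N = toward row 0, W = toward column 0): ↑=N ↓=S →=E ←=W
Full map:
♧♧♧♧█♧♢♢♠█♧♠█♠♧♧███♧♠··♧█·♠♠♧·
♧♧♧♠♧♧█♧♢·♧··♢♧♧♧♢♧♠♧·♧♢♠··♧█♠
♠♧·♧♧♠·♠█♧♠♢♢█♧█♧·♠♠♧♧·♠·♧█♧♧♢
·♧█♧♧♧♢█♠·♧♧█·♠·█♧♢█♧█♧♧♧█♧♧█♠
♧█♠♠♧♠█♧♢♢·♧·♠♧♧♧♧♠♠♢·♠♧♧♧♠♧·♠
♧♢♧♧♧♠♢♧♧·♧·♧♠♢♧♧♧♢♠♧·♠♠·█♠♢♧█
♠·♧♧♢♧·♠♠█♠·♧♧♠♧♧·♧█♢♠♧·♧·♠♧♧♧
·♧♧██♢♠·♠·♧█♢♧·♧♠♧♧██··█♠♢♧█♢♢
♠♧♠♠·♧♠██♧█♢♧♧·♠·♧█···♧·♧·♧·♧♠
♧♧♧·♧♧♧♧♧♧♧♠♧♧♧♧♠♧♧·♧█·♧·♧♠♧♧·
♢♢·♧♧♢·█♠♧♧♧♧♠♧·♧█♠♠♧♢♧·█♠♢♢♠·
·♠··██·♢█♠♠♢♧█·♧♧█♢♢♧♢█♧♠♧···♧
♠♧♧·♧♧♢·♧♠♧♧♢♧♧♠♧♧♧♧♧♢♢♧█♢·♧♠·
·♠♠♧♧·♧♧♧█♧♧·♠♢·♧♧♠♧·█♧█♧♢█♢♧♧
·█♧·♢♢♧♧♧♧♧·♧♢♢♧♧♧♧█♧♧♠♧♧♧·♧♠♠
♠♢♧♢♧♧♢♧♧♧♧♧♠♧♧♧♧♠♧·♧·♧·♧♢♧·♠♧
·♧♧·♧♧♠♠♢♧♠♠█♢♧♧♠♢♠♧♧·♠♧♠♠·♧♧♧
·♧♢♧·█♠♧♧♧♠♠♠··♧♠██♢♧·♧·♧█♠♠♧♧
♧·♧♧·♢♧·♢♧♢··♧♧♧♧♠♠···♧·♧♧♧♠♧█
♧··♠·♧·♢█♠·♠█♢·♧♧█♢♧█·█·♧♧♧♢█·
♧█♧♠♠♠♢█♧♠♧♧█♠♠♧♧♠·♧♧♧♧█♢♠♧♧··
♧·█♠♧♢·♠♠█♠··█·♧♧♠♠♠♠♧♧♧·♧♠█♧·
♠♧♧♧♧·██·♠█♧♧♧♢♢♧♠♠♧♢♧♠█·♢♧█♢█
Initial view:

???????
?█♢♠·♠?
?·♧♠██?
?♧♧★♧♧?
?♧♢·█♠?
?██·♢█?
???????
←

???????
?██♢♠·♠
?♠·♧♠██
?·♧★♧♧♧
?♧♧♢·█♠
?·██·♢█
???????

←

???????
?♧██♢♠·
?♠♠·♧♠█
?♧·★♧♧♧
?·♧♧♢·█
?··██·♢
???????

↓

?♧██♢♠·
?♠♠·♧♠█
?♧·♧♧♧♧
?·♧★♢·█
?··██·♢
?♧·♧♧♢?
???????

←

??♧██♢♠
?♧♠♠·♧♠
?♧♧·♧♧♧
?♢·★♧♢·
?♠··██·
?♧♧·♧♧♢
???????

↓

?♧♠♠·♧♠
?♧♧·♧♧♧
?♢·♧♧♢·
?♠·★██·
?♧♧·♧♧♢
?♠♠♧♧·?
???????

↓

?♧♧·♧♧♧
?♢·♧♧♢·
?♠··██·
?♧♧★♧♧♢
?♠♠♧♧·?
?█♧·♢♢?
???????

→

♧♧·♧♧♧♧
♢·♧♧♢·█
♠··██·♢
♧♧·★♧♢?
♠♠♧♧·♧?
█♧·♢♢♧?
???????

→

♧·♧♧♧♧♧
·♧♧♢·█♠
··██·♢█
♧·♧★♢·?
♠♧♧·♧♧?
♧·♢♢♧♧?
???????

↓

·♧♧♢·█♠
··██·♢█
♧·♧♧♢·?
♠♧♧★♧♧?
♧·♢♢♧♧?
?♢♧♧♢♧?
???????

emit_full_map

?♧██♢♠·♠
♧♠♠·♧♠██
♧♧·♧♧♧♧♧
♢·♧♧♢·█♠
♠··██·♢█
♧♧·♧♧♢·?
♠♠♧♧★♧♧?
█♧·♢♢♧♧?
??♢♧♧♢♧?

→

♧♧♢·█♠?
·██·♢█?
·♧♧♢·♧?
♧♧·★♧♧?
·♢♢♧♧♧?
♢♧♧♢♧♧?
???????

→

♧♢·█♠??
██·♢█♠?
♧♧♢·♧♠?
♧·♧★♧█?
♢♢♧♧♧♧?
♧♧♢♧♧♧?
???????

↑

♧♧♧♧♧??
♧♢·█♠♧?
██·♢█♠?
♧♧♢★♧♠?
♧·♧♧♧█?
♢♢♧♧♧♧?
♧♧♢♧♧♧?

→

♧♧♧♧???
♢·█♠♧♧?
█·♢█♠♠?
♧♢·★♠♧?
·♧♧♧█♧?
♢♧♧♧♧♧?
♧♢♧♧♧??

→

♧♧♧????
·█♠♧♧♧?
·♢█♠♠♢?
♢·♧★♧♧?
♧♧♧█♧♧?
♧♧♧♧♧·?
♢♧♧♧???

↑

♠██????
♧♧♧♧♧♠?
·█♠♧♧♧?
·♢█★♠♢?
♢·♧♠♧♧?
♧♧♧█♧♧?
♧♧♧♧♧·?

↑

♠·♠????
♠██♧█♢?
♧♧♧♧♧♠?
·█♠★♧♧?
·♢█♠♠♢?
♢·♧♠♧♧?
♧♧♧█♧♧?

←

♢♠·♠???
♧♠██♧█♢
♧♧♧♧♧♧♠
♢·█★♧♧♧
█·♢█♠♠♢
♧♢·♧♠♧♧
·♧♧♧█♧♧

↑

???????
♢♠·♠·♧?
♧♠██♧█♢
♧♧♧★♧♧♠
♢·█♠♧♧♧
█·♢█♠♠♢
♧♢·♧♠♧♧

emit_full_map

?♧██♢♠·♠·♧?
♧♠♠·♧♠██♧█♢
♧♧·♧♧♧♧★♧♧♠
♢·♧♧♢·█♠♧♧♧
♠··██·♢█♠♠♢
♧♧·♧♧♢·♧♠♧♧
♠♠♧♧·♧♧♧█♧♧
█♧·♢♢♧♧♧♧♧·
??♢♧♧♢♧♧♧??

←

???????
█♢♠·♠·♧
·♧♠██♧█
♧♧♧★♧♧♧
♧♢·█♠♧♧
██·♢█♠♠
♧♧♢·♧♠♧

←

???????
██♢♠·♠·
♠·♧♠██♧
·♧♧★♧♧♧
♧♧♢·█♠♧
·██·♢█♠
·♧♧♢·♧♠

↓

██♢♠·♠·
♠·♧♠██♧
·♧♧♧♧♧♧
♧♧♢★█♠♧
·██·♢█♠
·♧♧♢·♧♠
♧♧·♧♧♧█

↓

♠·♧♠██♧
·♧♧♧♧♧♧
♧♧♢·█♠♧
·██★♢█♠
·♧♧♢·♧♠
♧♧·♧♧♧█
·♢♢♧♧♧♧

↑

██♢♠·♠·
♠·♧♠██♧
·♧♧♧♧♧♧
♧♧♢★█♠♧
·██·♢█♠
·♧♧♢·♧♠
♧♧·♧♧♧█

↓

♠·♧♠██♧
·♧♧♧♧♧♧
♧♧♢·█♠♧
·██★♢█♠
·♧♧♢·♧♠
♧♧·♧♧♧█
·♢♢♧♧♧♧


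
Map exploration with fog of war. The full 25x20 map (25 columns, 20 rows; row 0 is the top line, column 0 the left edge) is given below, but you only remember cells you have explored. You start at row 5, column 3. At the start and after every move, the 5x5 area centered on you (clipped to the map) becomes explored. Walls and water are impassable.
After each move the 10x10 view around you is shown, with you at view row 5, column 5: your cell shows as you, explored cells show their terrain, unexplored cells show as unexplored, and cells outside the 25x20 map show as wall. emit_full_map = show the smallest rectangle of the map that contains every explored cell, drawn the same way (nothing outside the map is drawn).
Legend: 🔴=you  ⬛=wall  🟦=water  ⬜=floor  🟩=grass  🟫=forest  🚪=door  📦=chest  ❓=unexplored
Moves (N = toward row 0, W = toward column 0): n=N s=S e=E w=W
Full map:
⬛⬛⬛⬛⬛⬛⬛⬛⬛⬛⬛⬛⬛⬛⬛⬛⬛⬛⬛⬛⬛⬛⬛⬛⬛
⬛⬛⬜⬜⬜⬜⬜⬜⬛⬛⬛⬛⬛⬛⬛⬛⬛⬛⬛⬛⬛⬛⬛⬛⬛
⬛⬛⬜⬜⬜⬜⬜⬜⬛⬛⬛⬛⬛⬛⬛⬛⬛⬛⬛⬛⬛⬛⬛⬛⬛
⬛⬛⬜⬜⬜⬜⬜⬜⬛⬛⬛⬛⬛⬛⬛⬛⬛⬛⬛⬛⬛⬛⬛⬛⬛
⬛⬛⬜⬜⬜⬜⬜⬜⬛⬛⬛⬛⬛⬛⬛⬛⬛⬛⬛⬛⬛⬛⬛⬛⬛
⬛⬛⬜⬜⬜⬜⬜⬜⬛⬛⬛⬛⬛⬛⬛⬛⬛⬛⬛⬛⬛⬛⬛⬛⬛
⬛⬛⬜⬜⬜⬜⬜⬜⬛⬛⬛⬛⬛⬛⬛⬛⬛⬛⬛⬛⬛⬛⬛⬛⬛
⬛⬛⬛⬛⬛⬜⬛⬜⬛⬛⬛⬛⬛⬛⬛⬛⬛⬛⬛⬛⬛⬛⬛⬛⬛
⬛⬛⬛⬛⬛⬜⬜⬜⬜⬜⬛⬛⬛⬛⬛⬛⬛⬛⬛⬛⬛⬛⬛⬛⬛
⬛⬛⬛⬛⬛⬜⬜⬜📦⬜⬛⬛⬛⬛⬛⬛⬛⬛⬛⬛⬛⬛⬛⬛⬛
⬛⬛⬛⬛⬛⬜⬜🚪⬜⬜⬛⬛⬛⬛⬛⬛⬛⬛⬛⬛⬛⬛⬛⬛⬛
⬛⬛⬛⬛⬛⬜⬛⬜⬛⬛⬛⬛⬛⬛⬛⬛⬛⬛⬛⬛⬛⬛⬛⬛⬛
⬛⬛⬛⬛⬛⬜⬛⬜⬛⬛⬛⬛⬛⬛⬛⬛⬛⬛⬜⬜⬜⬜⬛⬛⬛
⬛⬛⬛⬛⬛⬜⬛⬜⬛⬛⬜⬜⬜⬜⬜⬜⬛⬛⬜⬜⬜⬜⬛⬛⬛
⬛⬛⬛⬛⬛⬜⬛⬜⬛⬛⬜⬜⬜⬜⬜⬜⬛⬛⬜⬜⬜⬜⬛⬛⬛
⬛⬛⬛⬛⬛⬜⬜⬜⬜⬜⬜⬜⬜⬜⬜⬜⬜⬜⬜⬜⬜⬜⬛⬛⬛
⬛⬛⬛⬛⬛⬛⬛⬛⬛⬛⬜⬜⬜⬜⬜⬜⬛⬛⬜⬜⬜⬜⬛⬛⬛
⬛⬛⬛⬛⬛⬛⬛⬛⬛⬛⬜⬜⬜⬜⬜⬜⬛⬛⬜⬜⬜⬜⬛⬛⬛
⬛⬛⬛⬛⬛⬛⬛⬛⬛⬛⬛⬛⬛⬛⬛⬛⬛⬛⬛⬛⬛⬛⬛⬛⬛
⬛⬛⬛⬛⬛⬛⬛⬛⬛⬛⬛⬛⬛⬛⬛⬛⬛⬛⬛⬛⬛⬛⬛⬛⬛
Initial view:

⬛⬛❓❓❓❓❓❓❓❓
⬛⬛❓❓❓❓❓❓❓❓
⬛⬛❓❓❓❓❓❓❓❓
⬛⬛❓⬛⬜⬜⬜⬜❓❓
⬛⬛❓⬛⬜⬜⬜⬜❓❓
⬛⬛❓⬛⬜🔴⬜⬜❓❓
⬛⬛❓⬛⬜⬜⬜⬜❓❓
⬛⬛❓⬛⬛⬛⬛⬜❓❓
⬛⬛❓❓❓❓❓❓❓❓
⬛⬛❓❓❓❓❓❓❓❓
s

⬛⬛❓❓❓❓❓❓❓❓
⬛⬛❓❓❓❓❓❓❓❓
⬛⬛❓⬛⬜⬜⬜⬜❓❓
⬛⬛❓⬛⬜⬜⬜⬜❓❓
⬛⬛❓⬛⬜⬜⬜⬜❓❓
⬛⬛❓⬛⬜🔴⬜⬜❓❓
⬛⬛❓⬛⬛⬛⬛⬜❓❓
⬛⬛❓⬛⬛⬛⬛⬜❓❓
⬛⬛❓❓❓❓❓❓❓❓
⬛⬛❓❓❓❓❓❓❓❓

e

⬛❓❓❓❓❓❓❓❓❓
⬛❓❓❓❓❓❓❓❓❓
⬛❓⬛⬜⬜⬜⬜❓❓❓
⬛❓⬛⬜⬜⬜⬜⬜❓❓
⬛❓⬛⬜⬜⬜⬜⬜❓❓
⬛❓⬛⬜⬜🔴⬜⬜❓❓
⬛❓⬛⬛⬛⬛⬜⬛❓❓
⬛❓⬛⬛⬛⬛⬜⬜❓❓
⬛❓❓❓❓❓❓❓❓❓
⬛❓❓❓❓❓❓❓❓❓

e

❓❓❓❓❓❓❓❓❓❓
❓❓❓❓❓❓❓❓❓❓
❓⬛⬜⬜⬜⬜❓❓❓❓
❓⬛⬜⬜⬜⬜⬜⬜❓❓
❓⬛⬜⬜⬜⬜⬜⬜❓❓
❓⬛⬜⬜⬜🔴⬜⬜❓❓
❓⬛⬛⬛⬛⬜⬛⬜❓❓
❓⬛⬛⬛⬛⬜⬜⬜❓❓
❓❓❓❓❓❓❓❓❓❓
❓❓❓❓❓❓❓❓❓❓

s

❓❓❓❓❓❓❓❓❓❓
❓⬛⬜⬜⬜⬜❓❓❓❓
❓⬛⬜⬜⬜⬜⬜⬜❓❓
❓⬛⬜⬜⬜⬜⬜⬜❓❓
❓⬛⬜⬜⬜⬜⬜⬜❓❓
❓⬛⬛⬛⬛🔴⬛⬜❓❓
❓⬛⬛⬛⬛⬜⬜⬜❓❓
❓❓❓⬛⬛⬜⬜⬜❓❓
❓❓❓❓❓❓❓❓❓❓
❓❓❓❓❓❓❓❓❓❓

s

❓⬛⬜⬜⬜⬜❓❓❓❓
❓⬛⬜⬜⬜⬜⬜⬜❓❓
❓⬛⬜⬜⬜⬜⬜⬜❓❓
❓⬛⬜⬜⬜⬜⬜⬜❓❓
❓⬛⬛⬛⬛⬜⬛⬜❓❓
❓⬛⬛⬛⬛🔴⬜⬜❓❓
❓❓❓⬛⬛⬜⬜⬜❓❓
❓❓❓⬛⬛⬜⬜🚪❓❓
❓❓❓❓❓❓❓❓❓❓
❓❓❓❓❓❓❓❓❓❓

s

❓⬛⬜⬜⬜⬜⬜⬜❓❓
❓⬛⬜⬜⬜⬜⬜⬜❓❓
❓⬛⬜⬜⬜⬜⬜⬜❓❓
❓⬛⬛⬛⬛⬜⬛⬜❓❓
❓⬛⬛⬛⬛⬜⬜⬜❓❓
❓❓❓⬛⬛🔴⬜⬜❓❓
❓❓❓⬛⬛⬜⬜🚪❓❓
❓❓❓⬛⬛⬜⬛⬜❓❓
❓❓❓❓❓❓❓❓❓❓
❓❓❓❓❓❓❓❓❓❓

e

⬛⬜⬜⬜⬜⬜⬜❓❓❓
⬛⬜⬜⬜⬜⬜⬜❓❓❓
⬛⬜⬜⬜⬜⬜⬜❓❓❓
⬛⬛⬛⬛⬜⬛⬜⬛❓❓
⬛⬛⬛⬛⬜⬜⬜⬜❓❓
❓❓⬛⬛⬜🔴⬜📦❓❓
❓❓⬛⬛⬜⬜🚪⬜❓❓
❓❓⬛⬛⬜⬛⬜⬛❓❓
❓❓❓❓❓❓❓❓❓❓
❓❓❓❓❓❓❓❓❓❓

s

⬛⬜⬜⬜⬜⬜⬜❓❓❓
⬛⬜⬜⬜⬜⬜⬜❓❓❓
⬛⬛⬛⬛⬜⬛⬜⬛❓❓
⬛⬛⬛⬛⬜⬜⬜⬜❓❓
❓❓⬛⬛⬜⬜⬜📦❓❓
❓❓⬛⬛⬜🔴🚪⬜❓❓
❓❓⬛⬛⬜⬛⬜⬛❓❓
❓❓❓⬛⬜⬛⬜⬛❓❓
❓❓❓❓❓❓❓❓❓❓
❓❓❓❓❓❓❓❓❓❓

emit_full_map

⬛⬜⬜⬜⬜❓❓❓
⬛⬜⬜⬜⬜⬜⬜❓
⬛⬜⬜⬜⬜⬜⬜❓
⬛⬜⬜⬜⬜⬜⬜❓
⬛⬛⬛⬛⬜⬛⬜⬛
⬛⬛⬛⬛⬜⬜⬜⬜
❓❓⬛⬛⬜⬜⬜📦
❓❓⬛⬛⬜🔴🚪⬜
❓❓⬛⬛⬜⬛⬜⬛
❓❓❓⬛⬜⬛⬜⬛

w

❓⬛⬜⬜⬜⬜⬜⬜❓❓
❓⬛⬜⬜⬜⬜⬜⬜❓❓
❓⬛⬛⬛⬛⬜⬛⬜⬛❓
❓⬛⬛⬛⬛⬜⬜⬜⬜❓
❓❓❓⬛⬛⬜⬜⬜📦❓
❓❓❓⬛⬛🔴⬜🚪⬜❓
❓❓❓⬛⬛⬜⬛⬜⬛❓
❓❓❓⬛⬛⬜⬛⬜⬛❓
❓❓❓❓❓❓❓❓❓❓
❓❓❓❓❓❓❓❓❓❓

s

❓⬛⬜⬜⬜⬜⬜⬜❓❓
❓⬛⬛⬛⬛⬜⬛⬜⬛❓
❓⬛⬛⬛⬛⬜⬜⬜⬜❓
❓❓❓⬛⬛⬜⬜⬜📦❓
❓❓❓⬛⬛⬜⬜🚪⬜❓
❓❓❓⬛⬛🔴⬛⬜⬛❓
❓❓❓⬛⬛⬜⬛⬜⬛❓
❓❓❓⬛⬛⬜⬛⬜❓❓
❓❓❓❓❓❓❓❓❓❓
❓❓❓❓❓❓❓❓❓❓

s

❓⬛⬛⬛⬛⬜⬛⬜⬛❓
❓⬛⬛⬛⬛⬜⬜⬜⬜❓
❓❓❓⬛⬛⬜⬜⬜📦❓
❓❓❓⬛⬛⬜⬜🚪⬜❓
❓❓❓⬛⬛⬜⬛⬜⬛❓
❓❓❓⬛⬛🔴⬛⬜⬛❓
❓❓❓⬛⬛⬜⬛⬜❓❓
❓❓❓⬛⬛⬜⬛⬜❓❓
❓❓❓❓❓❓❓❓❓❓
❓❓❓❓❓❓❓❓❓❓

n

❓⬛⬜⬜⬜⬜⬜⬜❓❓
❓⬛⬛⬛⬛⬜⬛⬜⬛❓
❓⬛⬛⬛⬛⬜⬜⬜⬜❓
❓❓❓⬛⬛⬜⬜⬜📦❓
❓❓❓⬛⬛⬜⬜🚪⬜❓
❓❓❓⬛⬛🔴⬛⬜⬛❓
❓❓❓⬛⬛⬜⬛⬜⬛❓
❓❓❓⬛⬛⬜⬛⬜❓❓
❓❓❓⬛⬛⬜⬛⬜❓❓
❓❓❓❓❓❓❓❓❓❓

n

❓⬛⬜⬜⬜⬜⬜⬜❓❓
❓⬛⬜⬜⬜⬜⬜⬜❓❓
❓⬛⬛⬛⬛⬜⬛⬜⬛❓
❓⬛⬛⬛⬛⬜⬜⬜⬜❓
❓❓❓⬛⬛⬜⬜⬜📦❓
❓❓❓⬛⬛🔴⬜🚪⬜❓
❓❓❓⬛⬛⬜⬛⬜⬛❓
❓❓❓⬛⬛⬜⬛⬜⬛❓
❓❓❓⬛⬛⬜⬛⬜❓❓
❓❓❓⬛⬛⬜⬛⬜❓❓

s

❓⬛⬜⬜⬜⬜⬜⬜❓❓
❓⬛⬛⬛⬛⬜⬛⬜⬛❓
❓⬛⬛⬛⬛⬜⬜⬜⬜❓
❓❓❓⬛⬛⬜⬜⬜📦❓
❓❓❓⬛⬛⬜⬜🚪⬜❓
❓❓❓⬛⬛🔴⬛⬜⬛❓
❓❓❓⬛⬛⬜⬛⬜⬛❓
❓❓❓⬛⬛⬜⬛⬜❓❓
❓❓❓⬛⬛⬜⬛⬜❓❓
❓❓❓❓❓❓❓❓❓❓

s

❓⬛⬛⬛⬛⬜⬛⬜⬛❓
❓⬛⬛⬛⬛⬜⬜⬜⬜❓
❓❓❓⬛⬛⬜⬜⬜📦❓
❓❓❓⬛⬛⬜⬜🚪⬜❓
❓❓❓⬛⬛⬜⬛⬜⬛❓
❓❓❓⬛⬛🔴⬛⬜⬛❓
❓❓❓⬛⬛⬜⬛⬜❓❓
❓❓❓⬛⬛⬜⬛⬜❓❓
❓❓❓❓❓❓❓❓❓❓
❓❓❓❓❓❓❓❓❓❓

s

❓⬛⬛⬛⬛⬜⬜⬜⬜❓
❓❓❓⬛⬛⬜⬜⬜📦❓
❓❓❓⬛⬛⬜⬜🚪⬜❓
❓❓❓⬛⬛⬜⬛⬜⬛❓
❓❓❓⬛⬛⬜⬛⬜⬛❓
❓❓❓⬛⬛🔴⬛⬜❓❓
❓❓❓⬛⬛⬜⬛⬜❓❓
❓❓❓⬛⬛⬜⬜⬜❓❓
❓❓❓❓❓❓❓❓❓❓
❓❓❓❓❓❓❓❓❓❓

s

❓❓❓⬛⬛⬜⬜⬜📦❓
❓❓❓⬛⬛⬜⬜🚪⬜❓
❓❓❓⬛⬛⬜⬛⬜⬛❓
❓❓❓⬛⬛⬜⬛⬜⬛❓
❓❓❓⬛⬛⬜⬛⬜❓❓
❓❓❓⬛⬛🔴⬛⬜❓❓
❓❓❓⬛⬛⬜⬜⬜❓❓
❓❓❓⬛⬛⬛⬛⬛❓❓
❓❓❓❓❓❓❓❓❓❓
❓❓❓❓❓❓❓❓❓❓

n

❓⬛⬛⬛⬛⬜⬜⬜⬜❓
❓❓❓⬛⬛⬜⬜⬜📦❓
❓❓❓⬛⬛⬜⬜🚪⬜❓
❓❓❓⬛⬛⬜⬛⬜⬛❓
❓❓❓⬛⬛⬜⬛⬜⬛❓
❓❓❓⬛⬛🔴⬛⬜❓❓
❓❓❓⬛⬛⬜⬛⬜❓❓
❓❓❓⬛⬛⬜⬜⬜❓❓
❓❓❓⬛⬛⬛⬛⬛❓❓
❓❓❓❓❓❓❓❓❓❓

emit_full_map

⬛⬜⬜⬜⬜❓❓❓
⬛⬜⬜⬜⬜⬜⬜❓
⬛⬜⬜⬜⬜⬜⬜❓
⬛⬜⬜⬜⬜⬜⬜❓
⬛⬛⬛⬛⬜⬛⬜⬛
⬛⬛⬛⬛⬜⬜⬜⬜
❓❓⬛⬛⬜⬜⬜📦
❓❓⬛⬛⬜⬜🚪⬜
❓❓⬛⬛⬜⬛⬜⬛
❓❓⬛⬛⬜⬛⬜⬛
❓❓⬛⬛🔴⬛⬜❓
❓❓⬛⬛⬜⬛⬜❓
❓❓⬛⬛⬜⬜⬜❓
❓❓⬛⬛⬛⬛⬛❓

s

❓❓❓⬛⬛⬜⬜⬜📦❓
❓❓❓⬛⬛⬜⬜🚪⬜❓
❓❓❓⬛⬛⬜⬛⬜⬛❓
❓❓❓⬛⬛⬜⬛⬜⬛❓
❓❓❓⬛⬛⬜⬛⬜❓❓
❓❓❓⬛⬛🔴⬛⬜❓❓
❓❓❓⬛⬛⬜⬜⬜❓❓
❓❓❓⬛⬛⬛⬛⬛❓❓
❓❓❓❓❓❓❓❓❓❓
❓❓❓❓❓❓❓❓❓❓

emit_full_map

⬛⬜⬜⬜⬜❓❓❓
⬛⬜⬜⬜⬜⬜⬜❓
⬛⬜⬜⬜⬜⬜⬜❓
⬛⬜⬜⬜⬜⬜⬜❓
⬛⬛⬛⬛⬜⬛⬜⬛
⬛⬛⬛⬛⬜⬜⬜⬜
❓❓⬛⬛⬜⬜⬜📦
❓❓⬛⬛⬜⬜🚪⬜
❓❓⬛⬛⬜⬛⬜⬛
❓❓⬛⬛⬜⬛⬜⬛
❓❓⬛⬛⬜⬛⬜❓
❓❓⬛⬛🔴⬛⬜❓
❓❓⬛⬛⬜⬜⬜❓
❓❓⬛⬛⬛⬛⬛❓
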